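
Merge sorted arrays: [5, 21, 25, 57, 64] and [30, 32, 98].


Take 5 from A
Take 21 from A
Take 25 from A
Take 30 from B
Take 32 from B
Take 57 from A
Take 64 from A

Merged: [5, 21, 25, 30, 32, 57, 64, 98]


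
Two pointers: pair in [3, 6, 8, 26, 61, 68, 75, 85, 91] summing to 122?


lo=0(3)+hi=8(91)=94
lo=1(6)+hi=8(91)=97
lo=2(8)+hi=8(91)=99
lo=3(26)+hi=8(91)=117
lo=4(61)+hi=8(91)=152
lo=4(61)+hi=7(85)=146
lo=4(61)+hi=6(75)=136
lo=4(61)+hi=5(68)=129

No pair found


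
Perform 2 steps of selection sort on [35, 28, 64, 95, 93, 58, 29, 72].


Initial: [35, 28, 64, 95, 93, 58, 29, 72]
Step 1: min=28 at 1
  Swap: [28, 35, 64, 95, 93, 58, 29, 72]
Step 2: min=29 at 6
  Swap: [28, 29, 64, 95, 93, 58, 35, 72]

After 2 steps: [28, 29, 64, 95, 93, 58, 35, 72]


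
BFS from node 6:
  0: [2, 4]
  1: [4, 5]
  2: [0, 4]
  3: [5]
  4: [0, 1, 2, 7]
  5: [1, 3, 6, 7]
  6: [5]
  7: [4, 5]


Visit 6, enqueue [5]
Visit 5, enqueue [1, 3, 7]
Visit 1, enqueue [4]
Visit 3, enqueue []
Visit 7, enqueue []
Visit 4, enqueue [0, 2]
Visit 0, enqueue []
Visit 2, enqueue []

BFS order: [6, 5, 1, 3, 7, 4, 0, 2]


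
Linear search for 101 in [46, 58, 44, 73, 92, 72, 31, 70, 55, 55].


i=0: 46!=101
i=1: 58!=101
i=2: 44!=101
i=3: 73!=101
i=4: 92!=101
i=5: 72!=101
i=6: 31!=101
i=7: 70!=101
i=8: 55!=101
i=9: 55!=101

Not found, 10 comps


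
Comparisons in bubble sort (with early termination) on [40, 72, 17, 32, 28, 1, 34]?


Algorithm: bubble sort (with early termination)
Input: [40, 72, 17, 32, 28, 1, 34]
Sorted: [1, 17, 28, 32, 34, 40, 72]

21


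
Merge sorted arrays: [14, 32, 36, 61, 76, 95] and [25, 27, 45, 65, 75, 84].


Take 14 from A
Take 25 from B
Take 27 from B
Take 32 from A
Take 36 from A
Take 45 from B
Take 61 from A
Take 65 from B
Take 75 from B
Take 76 from A
Take 84 from B

Merged: [14, 25, 27, 32, 36, 45, 61, 65, 75, 76, 84, 95]


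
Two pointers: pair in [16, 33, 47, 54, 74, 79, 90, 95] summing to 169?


lo=0(16)+hi=7(95)=111
lo=1(33)+hi=7(95)=128
lo=2(47)+hi=7(95)=142
lo=3(54)+hi=7(95)=149
lo=4(74)+hi=7(95)=169

Yes: 74+95=169


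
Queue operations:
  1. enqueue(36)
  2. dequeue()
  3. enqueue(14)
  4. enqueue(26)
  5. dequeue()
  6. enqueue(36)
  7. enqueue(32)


enqueue(36) -> [36]
dequeue()->36, []
enqueue(14) -> [14]
enqueue(26) -> [14, 26]
dequeue()->14, [26]
enqueue(36) -> [26, 36]
enqueue(32) -> [26, 36, 32]

Final queue: [26, 36, 32]


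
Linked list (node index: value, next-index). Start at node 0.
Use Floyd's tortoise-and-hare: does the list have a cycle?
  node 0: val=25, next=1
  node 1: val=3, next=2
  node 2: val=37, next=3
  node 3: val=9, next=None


Floyd's tortoise (slow, +1) and hare (fast, +2):
  init: slow=0, fast=0
  step 1: slow=1, fast=2
  step 2: fast 2->3->None, no cycle

Cycle: no


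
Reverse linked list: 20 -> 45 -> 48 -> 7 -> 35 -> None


Step 1: curr=20, set curr.next=prev(None) | reversed so far: 20
Step 2: curr=45, set curr.next=prev(20) | reversed so far: 45 -> 20
Step 3: curr=48, set curr.next=prev(45) | reversed so far: 48 -> 45 -> 20
Step 4: curr=7, set curr.next=prev(48) | reversed so far: 7 -> 48 -> 45 -> 20
Step 5: curr=35, set curr.next=prev(7) | reversed so far: 35 -> 7 -> 48 -> 45 -> 20

35 -> 7 -> 48 -> 45 -> 20 -> None


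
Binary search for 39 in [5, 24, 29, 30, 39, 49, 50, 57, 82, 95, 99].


Step 1: lo=0, hi=10, mid=5, val=49
Step 2: lo=0, hi=4, mid=2, val=29
Step 3: lo=3, hi=4, mid=3, val=30
Step 4: lo=4, hi=4, mid=4, val=39

Found at index 4


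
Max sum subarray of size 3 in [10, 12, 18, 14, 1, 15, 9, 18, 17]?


[0:3]: 40
[1:4]: 44
[2:5]: 33
[3:6]: 30
[4:7]: 25
[5:8]: 42
[6:9]: 44

Max: 44 at [1:4]


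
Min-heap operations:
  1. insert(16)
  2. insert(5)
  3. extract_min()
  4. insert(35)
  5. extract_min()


insert(16) -> [16]
insert(5) -> [5, 16]
extract_min()->5, [16]
insert(35) -> [16, 35]
extract_min()->16, [35]

Final heap: [35]


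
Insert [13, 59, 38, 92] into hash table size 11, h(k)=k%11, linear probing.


Insert 13: h=2 -> slot 2
Insert 59: h=4 -> slot 4
Insert 38: h=5 -> slot 5
Insert 92: h=4, 2 probes -> slot 6

Table: [None, None, 13, None, 59, 38, 92, None, None, None, None]


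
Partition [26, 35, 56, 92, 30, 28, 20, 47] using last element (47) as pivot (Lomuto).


Pivot: 47
  26 <= 47: advance i (no swap)
  35 <= 47: advance i (no swap)
  30 <= 47: swap -> [26, 35, 30, 92, 56, 28, 20, 47]
  28 <= 47: swap -> [26, 35, 30, 28, 56, 92, 20, 47]
  20 <= 47: swap -> [26, 35, 30, 28, 20, 92, 56, 47]
Place pivot at 5: [26, 35, 30, 28, 20, 47, 56, 92]

Partitioned: [26, 35, 30, 28, 20, 47, 56, 92]


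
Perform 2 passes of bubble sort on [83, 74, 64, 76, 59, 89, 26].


Initial: [83, 74, 64, 76, 59, 89, 26]
Pass 1: [74, 64, 76, 59, 83, 26, 89] (5 swaps)
Pass 2: [64, 74, 59, 76, 26, 83, 89] (3 swaps)

After 2 passes: [64, 74, 59, 76, 26, 83, 89]


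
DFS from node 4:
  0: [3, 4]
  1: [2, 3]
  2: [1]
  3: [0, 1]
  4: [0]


Visit 4, push [0]
Visit 0, push [3]
Visit 3, push [1]
Visit 1, push [2]
Visit 2, push []

DFS order: [4, 0, 3, 1, 2]


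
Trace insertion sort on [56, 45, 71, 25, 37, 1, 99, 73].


Initial: [56, 45, 71, 25, 37, 1, 99, 73]
Insert 45: [45, 56, 71, 25, 37, 1, 99, 73]
Insert 71: [45, 56, 71, 25, 37, 1, 99, 73]
Insert 25: [25, 45, 56, 71, 37, 1, 99, 73]
Insert 37: [25, 37, 45, 56, 71, 1, 99, 73]
Insert 1: [1, 25, 37, 45, 56, 71, 99, 73]
Insert 99: [1, 25, 37, 45, 56, 71, 99, 73]
Insert 73: [1, 25, 37, 45, 56, 71, 73, 99]

Sorted: [1, 25, 37, 45, 56, 71, 73, 99]


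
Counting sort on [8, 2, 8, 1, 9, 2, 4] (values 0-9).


Input: [8, 2, 8, 1, 9, 2, 4]
Counts: [0, 1, 2, 0, 1, 0, 0, 0, 2, 1]

Sorted: [1, 2, 2, 4, 8, 8, 9]


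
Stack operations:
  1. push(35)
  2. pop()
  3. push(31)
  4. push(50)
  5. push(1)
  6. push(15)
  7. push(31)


push(35) -> [35]
pop()->35, []
push(31) -> [31]
push(50) -> [31, 50]
push(1) -> [31, 50, 1]
push(15) -> [31, 50, 1, 15]
push(31) -> [31, 50, 1, 15, 31]

Final stack: [31, 50, 1, 15, 31]


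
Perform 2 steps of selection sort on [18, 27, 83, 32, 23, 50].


Initial: [18, 27, 83, 32, 23, 50]
Step 1: min=18 at 0
  Swap: [18, 27, 83, 32, 23, 50]
Step 2: min=23 at 4
  Swap: [18, 23, 83, 32, 27, 50]

After 2 steps: [18, 23, 83, 32, 27, 50]


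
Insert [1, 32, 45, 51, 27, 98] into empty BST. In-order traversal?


Insert 1: root
Insert 32: R from 1
Insert 45: R from 1 -> R from 32
Insert 51: R from 1 -> R from 32 -> R from 45
Insert 27: R from 1 -> L from 32
Insert 98: R from 1 -> R from 32 -> R from 45 -> R from 51

In-order: [1, 27, 32, 45, 51, 98]


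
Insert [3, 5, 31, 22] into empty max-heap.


Insert 3: [3]
Insert 5: [5, 3]
Insert 31: [31, 3, 5]
Insert 22: [31, 22, 5, 3]

Final heap: [31, 22, 5, 3]


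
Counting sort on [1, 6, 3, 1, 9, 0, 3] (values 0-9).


Input: [1, 6, 3, 1, 9, 0, 3]
Counts: [1, 2, 0, 2, 0, 0, 1, 0, 0, 1]

Sorted: [0, 1, 1, 3, 3, 6, 9]


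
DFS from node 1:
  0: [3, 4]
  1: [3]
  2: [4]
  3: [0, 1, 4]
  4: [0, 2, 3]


Visit 1, push [3]
Visit 3, push [4, 0]
Visit 0, push [4]
Visit 4, push [2]
Visit 2, push []

DFS order: [1, 3, 0, 4, 2]


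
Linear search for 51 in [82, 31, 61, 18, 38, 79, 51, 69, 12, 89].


i=0: 82!=51
i=1: 31!=51
i=2: 61!=51
i=3: 18!=51
i=4: 38!=51
i=5: 79!=51
i=6: 51==51 found!

Found at 6, 7 comps


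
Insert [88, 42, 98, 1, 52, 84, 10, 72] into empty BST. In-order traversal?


Insert 88: root
Insert 42: L from 88
Insert 98: R from 88
Insert 1: L from 88 -> L from 42
Insert 52: L from 88 -> R from 42
Insert 84: L from 88 -> R from 42 -> R from 52
Insert 10: L from 88 -> L from 42 -> R from 1
Insert 72: L from 88 -> R from 42 -> R from 52 -> L from 84

In-order: [1, 10, 42, 52, 72, 84, 88, 98]


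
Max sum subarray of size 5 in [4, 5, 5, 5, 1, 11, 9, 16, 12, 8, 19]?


[0:5]: 20
[1:6]: 27
[2:7]: 31
[3:8]: 42
[4:9]: 49
[5:10]: 56
[6:11]: 64

Max: 64 at [6:11]


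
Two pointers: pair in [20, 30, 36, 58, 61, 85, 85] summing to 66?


lo=0(20)+hi=6(85)=105
lo=0(20)+hi=5(85)=105
lo=0(20)+hi=4(61)=81
lo=0(20)+hi=3(58)=78
lo=0(20)+hi=2(36)=56
lo=1(30)+hi=2(36)=66

Yes: 30+36=66


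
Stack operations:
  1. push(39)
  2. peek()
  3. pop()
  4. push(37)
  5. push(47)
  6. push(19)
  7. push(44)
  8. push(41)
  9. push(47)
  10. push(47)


push(39) -> [39]
peek()->39
pop()->39, []
push(37) -> [37]
push(47) -> [37, 47]
push(19) -> [37, 47, 19]
push(44) -> [37, 47, 19, 44]
push(41) -> [37, 47, 19, 44, 41]
push(47) -> [37, 47, 19, 44, 41, 47]
push(47) -> [37, 47, 19, 44, 41, 47, 47]

Final stack: [37, 47, 19, 44, 41, 47, 47]


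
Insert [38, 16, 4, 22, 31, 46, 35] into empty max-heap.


Insert 38: [38]
Insert 16: [38, 16]
Insert 4: [38, 16, 4]
Insert 22: [38, 22, 4, 16]
Insert 31: [38, 31, 4, 16, 22]
Insert 46: [46, 31, 38, 16, 22, 4]
Insert 35: [46, 31, 38, 16, 22, 4, 35]

Final heap: [46, 31, 38, 16, 22, 4, 35]


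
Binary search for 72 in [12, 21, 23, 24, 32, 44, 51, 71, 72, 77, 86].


Step 1: lo=0, hi=10, mid=5, val=44
Step 2: lo=6, hi=10, mid=8, val=72

Found at index 8


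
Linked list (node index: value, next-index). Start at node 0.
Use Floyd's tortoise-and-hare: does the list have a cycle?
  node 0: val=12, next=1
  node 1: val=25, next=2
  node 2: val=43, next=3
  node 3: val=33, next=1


Floyd's tortoise (slow, +1) and hare (fast, +2):
  init: slow=0, fast=0
  step 1: slow=1, fast=2
  step 2: slow=2, fast=1
  step 3: slow=3, fast=3
  slow == fast at node 3: cycle detected

Cycle: yes


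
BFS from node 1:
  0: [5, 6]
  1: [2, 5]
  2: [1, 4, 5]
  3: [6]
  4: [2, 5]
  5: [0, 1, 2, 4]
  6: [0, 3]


Visit 1, enqueue [2, 5]
Visit 2, enqueue [4]
Visit 5, enqueue [0]
Visit 4, enqueue []
Visit 0, enqueue [6]
Visit 6, enqueue [3]
Visit 3, enqueue []

BFS order: [1, 2, 5, 4, 0, 6, 3]


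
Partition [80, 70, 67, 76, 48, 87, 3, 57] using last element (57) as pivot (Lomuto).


Pivot: 57
  48 <= 57: swap -> [48, 70, 67, 76, 80, 87, 3, 57]
  3 <= 57: swap -> [48, 3, 67, 76, 80, 87, 70, 57]
Place pivot at 2: [48, 3, 57, 76, 80, 87, 70, 67]

Partitioned: [48, 3, 57, 76, 80, 87, 70, 67]


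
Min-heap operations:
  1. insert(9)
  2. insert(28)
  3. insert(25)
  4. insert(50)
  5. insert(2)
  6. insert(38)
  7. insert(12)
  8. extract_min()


insert(9) -> [9]
insert(28) -> [9, 28]
insert(25) -> [9, 28, 25]
insert(50) -> [9, 28, 25, 50]
insert(2) -> [2, 9, 25, 50, 28]
insert(38) -> [2, 9, 25, 50, 28, 38]
insert(12) -> [2, 9, 12, 50, 28, 38, 25]
extract_min()->2, [9, 25, 12, 50, 28, 38]

Final heap: [9, 25, 12, 50, 28, 38]


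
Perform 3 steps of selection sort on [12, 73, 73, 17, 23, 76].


Initial: [12, 73, 73, 17, 23, 76]
Step 1: min=12 at 0
  Swap: [12, 73, 73, 17, 23, 76]
Step 2: min=17 at 3
  Swap: [12, 17, 73, 73, 23, 76]
Step 3: min=23 at 4
  Swap: [12, 17, 23, 73, 73, 76]

After 3 steps: [12, 17, 23, 73, 73, 76]


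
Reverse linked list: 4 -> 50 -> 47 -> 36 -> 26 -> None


Step 1: curr=4, set curr.next=prev(None) | reversed so far: 4
Step 2: curr=50, set curr.next=prev(4) | reversed so far: 50 -> 4
Step 3: curr=47, set curr.next=prev(50) | reversed so far: 47 -> 50 -> 4
Step 4: curr=36, set curr.next=prev(47) | reversed so far: 36 -> 47 -> 50 -> 4
Step 5: curr=26, set curr.next=prev(36) | reversed so far: 26 -> 36 -> 47 -> 50 -> 4

26 -> 36 -> 47 -> 50 -> 4 -> None


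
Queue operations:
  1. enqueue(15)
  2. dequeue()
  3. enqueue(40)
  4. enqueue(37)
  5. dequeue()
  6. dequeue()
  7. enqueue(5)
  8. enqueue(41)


enqueue(15) -> [15]
dequeue()->15, []
enqueue(40) -> [40]
enqueue(37) -> [40, 37]
dequeue()->40, [37]
dequeue()->37, []
enqueue(5) -> [5]
enqueue(41) -> [5, 41]

Final queue: [5, 41]


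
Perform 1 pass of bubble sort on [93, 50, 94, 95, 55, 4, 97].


Initial: [93, 50, 94, 95, 55, 4, 97]
Pass 1: [50, 93, 94, 55, 4, 95, 97] (3 swaps)

After 1 pass: [50, 93, 94, 55, 4, 95, 97]


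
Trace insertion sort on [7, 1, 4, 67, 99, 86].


Initial: [7, 1, 4, 67, 99, 86]
Insert 1: [1, 7, 4, 67, 99, 86]
Insert 4: [1, 4, 7, 67, 99, 86]
Insert 67: [1, 4, 7, 67, 99, 86]
Insert 99: [1, 4, 7, 67, 99, 86]
Insert 86: [1, 4, 7, 67, 86, 99]

Sorted: [1, 4, 7, 67, 86, 99]


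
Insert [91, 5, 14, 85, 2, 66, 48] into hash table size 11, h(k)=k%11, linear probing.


Insert 91: h=3 -> slot 3
Insert 5: h=5 -> slot 5
Insert 14: h=3, 1 probes -> slot 4
Insert 85: h=8 -> slot 8
Insert 2: h=2 -> slot 2
Insert 66: h=0 -> slot 0
Insert 48: h=4, 2 probes -> slot 6

Table: [66, None, 2, 91, 14, 5, 48, None, 85, None, None]


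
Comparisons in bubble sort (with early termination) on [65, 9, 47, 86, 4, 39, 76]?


Algorithm: bubble sort (with early termination)
Input: [65, 9, 47, 86, 4, 39, 76]
Sorted: [4, 9, 39, 47, 65, 76, 86]

20


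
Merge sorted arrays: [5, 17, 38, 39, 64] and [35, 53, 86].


Take 5 from A
Take 17 from A
Take 35 from B
Take 38 from A
Take 39 from A
Take 53 from B
Take 64 from A

Merged: [5, 17, 35, 38, 39, 53, 64, 86]


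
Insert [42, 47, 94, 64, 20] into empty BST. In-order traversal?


Insert 42: root
Insert 47: R from 42
Insert 94: R from 42 -> R from 47
Insert 64: R from 42 -> R from 47 -> L from 94
Insert 20: L from 42

In-order: [20, 42, 47, 64, 94]


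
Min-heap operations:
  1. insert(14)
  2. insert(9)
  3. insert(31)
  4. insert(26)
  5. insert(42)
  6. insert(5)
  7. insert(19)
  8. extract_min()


insert(14) -> [14]
insert(9) -> [9, 14]
insert(31) -> [9, 14, 31]
insert(26) -> [9, 14, 31, 26]
insert(42) -> [9, 14, 31, 26, 42]
insert(5) -> [5, 14, 9, 26, 42, 31]
insert(19) -> [5, 14, 9, 26, 42, 31, 19]
extract_min()->5, [9, 14, 19, 26, 42, 31]

Final heap: [9, 14, 19, 26, 42, 31]


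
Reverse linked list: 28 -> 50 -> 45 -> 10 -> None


Step 1: curr=28, set curr.next=prev(None) | reversed so far: 28
Step 2: curr=50, set curr.next=prev(28) | reversed so far: 50 -> 28
Step 3: curr=45, set curr.next=prev(50) | reversed so far: 45 -> 50 -> 28
Step 4: curr=10, set curr.next=prev(45) | reversed so far: 10 -> 45 -> 50 -> 28

10 -> 45 -> 50 -> 28 -> None


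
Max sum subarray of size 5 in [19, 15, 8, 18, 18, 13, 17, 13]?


[0:5]: 78
[1:6]: 72
[2:7]: 74
[3:8]: 79

Max: 79 at [3:8]


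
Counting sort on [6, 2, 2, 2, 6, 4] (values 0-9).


Input: [6, 2, 2, 2, 6, 4]
Counts: [0, 0, 3, 0, 1, 0, 2, 0, 0, 0]

Sorted: [2, 2, 2, 4, 6, 6]


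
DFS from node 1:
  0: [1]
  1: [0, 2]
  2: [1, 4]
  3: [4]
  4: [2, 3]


Visit 1, push [2, 0]
Visit 0, push []
Visit 2, push [4]
Visit 4, push [3]
Visit 3, push []

DFS order: [1, 0, 2, 4, 3]


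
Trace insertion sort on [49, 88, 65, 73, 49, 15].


Initial: [49, 88, 65, 73, 49, 15]
Insert 88: [49, 88, 65, 73, 49, 15]
Insert 65: [49, 65, 88, 73, 49, 15]
Insert 73: [49, 65, 73, 88, 49, 15]
Insert 49: [49, 49, 65, 73, 88, 15]
Insert 15: [15, 49, 49, 65, 73, 88]

Sorted: [15, 49, 49, 65, 73, 88]


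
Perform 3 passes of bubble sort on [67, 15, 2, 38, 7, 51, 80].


Initial: [67, 15, 2, 38, 7, 51, 80]
Pass 1: [15, 2, 38, 7, 51, 67, 80] (5 swaps)
Pass 2: [2, 15, 7, 38, 51, 67, 80] (2 swaps)
Pass 3: [2, 7, 15, 38, 51, 67, 80] (1 swaps)

After 3 passes: [2, 7, 15, 38, 51, 67, 80]


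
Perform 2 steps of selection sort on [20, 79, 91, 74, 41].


Initial: [20, 79, 91, 74, 41]
Step 1: min=20 at 0
  Swap: [20, 79, 91, 74, 41]
Step 2: min=41 at 4
  Swap: [20, 41, 91, 74, 79]

After 2 steps: [20, 41, 91, 74, 79]


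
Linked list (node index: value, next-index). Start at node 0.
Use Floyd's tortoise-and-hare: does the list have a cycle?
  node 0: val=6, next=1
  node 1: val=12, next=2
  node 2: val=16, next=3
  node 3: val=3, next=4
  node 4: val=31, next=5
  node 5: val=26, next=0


Floyd's tortoise (slow, +1) and hare (fast, +2):
  init: slow=0, fast=0
  step 1: slow=1, fast=2
  step 2: slow=2, fast=4
  step 3: slow=3, fast=0
  step 4: slow=4, fast=2
  step 5: slow=5, fast=4
  step 6: slow=0, fast=0
  slow == fast at node 0: cycle detected

Cycle: yes


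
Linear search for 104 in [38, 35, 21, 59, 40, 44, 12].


i=0: 38!=104
i=1: 35!=104
i=2: 21!=104
i=3: 59!=104
i=4: 40!=104
i=5: 44!=104
i=6: 12!=104

Not found, 7 comps


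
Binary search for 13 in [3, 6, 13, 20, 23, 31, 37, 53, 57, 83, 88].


Step 1: lo=0, hi=10, mid=5, val=31
Step 2: lo=0, hi=4, mid=2, val=13

Found at index 2


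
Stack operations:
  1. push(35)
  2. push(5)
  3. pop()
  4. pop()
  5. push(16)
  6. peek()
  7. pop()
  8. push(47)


push(35) -> [35]
push(5) -> [35, 5]
pop()->5, [35]
pop()->35, []
push(16) -> [16]
peek()->16
pop()->16, []
push(47) -> [47]

Final stack: [47]


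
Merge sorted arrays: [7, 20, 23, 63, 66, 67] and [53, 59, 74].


Take 7 from A
Take 20 from A
Take 23 from A
Take 53 from B
Take 59 from B
Take 63 from A
Take 66 from A
Take 67 from A

Merged: [7, 20, 23, 53, 59, 63, 66, 67, 74]


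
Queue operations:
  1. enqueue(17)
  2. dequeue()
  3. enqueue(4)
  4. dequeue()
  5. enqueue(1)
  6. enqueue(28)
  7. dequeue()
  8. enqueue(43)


enqueue(17) -> [17]
dequeue()->17, []
enqueue(4) -> [4]
dequeue()->4, []
enqueue(1) -> [1]
enqueue(28) -> [1, 28]
dequeue()->1, [28]
enqueue(43) -> [28, 43]

Final queue: [28, 43]


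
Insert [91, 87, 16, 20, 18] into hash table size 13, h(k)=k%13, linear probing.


Insert 91: h=0 -> slot 0
Insert 87: h=9 -> slot 9
Insert 16: h=3 -> slot 3
Insert 20: h=7 -> slot 7
Insert 18: h=5 -> slot 5

Table: [91, None, None, 16, None, 18, None, 20, None, 87, None, None, None]


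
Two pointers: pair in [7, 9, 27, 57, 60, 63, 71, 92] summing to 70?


lo=0(7)+hi=7(92)=99
lo=0(7)+hi=6(71)=78
lo=0(7)+hi=5(63)=70

Yes: 7+63=70


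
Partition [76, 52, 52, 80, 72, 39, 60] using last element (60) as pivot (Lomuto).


Pivot: 60
  52 <= 60: swap -> [52, 76, 52, 80, 72, 39, 60]
  52 <= 60: swap -> [52, 52, 76, 80, 72, 39, 60]
  39 <= 60: swap -> [52, 52, 39, 80, 72, 76, 60]
Place pivot at 3: [52, 52, 39, 60, 72, 76, 80]

Partitioned: [52, 52, 39, 60, 72, 76, 80]


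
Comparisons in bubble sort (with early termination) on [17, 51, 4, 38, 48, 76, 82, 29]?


Algorithm: bubble sort (with early termination)
Input: [17, 51, 4, 38, 48, 76, 82, 29]
Sorted: [4, 17, 29, 38, 48, 51, 76, 82]

27


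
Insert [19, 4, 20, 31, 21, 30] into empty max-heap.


Insert 19: [19]
Insert 4: [19, 4]
Insert 20: [20, 4, 19]
Insert 31: [31, 20, 19, 4]
Insert 21: [31, 21, 19, 4, 20]
Insert 30: [31, 21, 30, 4, 20, 19]

Final heap: [31, 21, 30, 4, 20, 19]


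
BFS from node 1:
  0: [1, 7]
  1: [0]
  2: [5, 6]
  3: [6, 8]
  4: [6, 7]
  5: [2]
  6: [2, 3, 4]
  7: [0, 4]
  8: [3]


Visit 1, enqueue [0]
Visit 0, enqueue [7]
Visit 7, enqueue [4]
Visit 4, enqueue [6]
Visit 6, enqueue [2, 3]
Visit 2, enqueue [5]
Visit 3, enqueue [8]
Visit 5, enqueue []
Visit 8, enqueue []

BFS order: [1, 0, 7, 4, 6, 2, 3, 5, 8]


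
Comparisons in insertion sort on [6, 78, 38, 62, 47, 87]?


Algorithm: insertion sort
Input: [6, 78, 38, 62, 47, 87]
Sorted: [6, 38, 47, 62, 78, 87]

9


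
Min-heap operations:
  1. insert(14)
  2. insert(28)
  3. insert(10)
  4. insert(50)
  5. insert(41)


insert(14) -> [14]
insert(28) -> [14, 28]
insert(10) -> [10, 28, 14]
insert(50) -> [10, 28, 14, 50]
insert(41) -> [10, 28, 14, 50, 41]

Final heap: [10, 28, 14, 50, 41]


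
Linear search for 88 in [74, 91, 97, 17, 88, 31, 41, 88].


i=0: 74!=88
i=1: 91!=88
i=2: 97!=88
i=3: 17!=88
i=4: 88==88 found!

Found at 4, 5 comps


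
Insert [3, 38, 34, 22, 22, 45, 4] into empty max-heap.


Insert 3: [3]
Insert 38: [38, 3]
Insert 34: [38, 3, 34]
Insert 22: [38, 22, 34, 3]
Insert 22: [38, 22, 34, 3, 22]
Insert 45: [45, 22, 38, 3, 22, 34]
Insert 4: [45, 22, 38, 3, 22, 34, 4]

Final heap: [45, 22, 38, 3, 22, 34, 4]


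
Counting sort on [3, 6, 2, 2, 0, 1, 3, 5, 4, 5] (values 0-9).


Input: [3, 6, 2, 2, 0, 1, 3, 5, 4, 5]
Counts: [1, 1, 2, 2, 1, 2, 1, 0, 0, 0]

Sorted: [0, 1, 2, 2, 3, 3, 4, 5, 5, 6]


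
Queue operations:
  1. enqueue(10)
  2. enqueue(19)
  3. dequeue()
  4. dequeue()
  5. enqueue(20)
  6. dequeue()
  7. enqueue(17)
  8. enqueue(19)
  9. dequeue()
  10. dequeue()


enqueue(10) -> [10]
enqueue(19) -> [10, 19]
dequeue()->10, [19]
dequeue()->19, []
enqueue(20) -> [20]
dequeue()->20, []
enqueue(17) -> [17]
enqueue(19) -> [17, 19]
dequeue()->17, [19]
dequeue()->19, []

Final queue: []


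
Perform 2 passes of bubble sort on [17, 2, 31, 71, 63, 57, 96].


Initial: [17, 2, 31, 71, 63, 57, 96]
Pass 1: [2, 17, 31, 63, 57, 71, 96] (3 swaps)
Pass 2: [2, 17, 31, 57, 63, 71, 96] (1 swaps)

After 2 passes: [2, 17, 31, 57, 63, 71, 96]


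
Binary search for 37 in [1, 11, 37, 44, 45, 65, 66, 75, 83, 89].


Step 1: lo=0, hi=9, mid=4, val=45
Step 2: lo=0, hi=3, mid=1, val=11
Step 3: lo=2, hi=3, mid=2, val=37

Found at index 2


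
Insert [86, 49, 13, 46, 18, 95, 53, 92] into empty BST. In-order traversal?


Insert 86: root
Insert 49: L from 86
Insert 13: L from 86 -> L from 49
Insert 46: L from 86 -> L from 49 -> R from 13
Insert 18: L from 86 -> L from 49 -> R from 13 -> L from 46
Insert 95: R from 86
Insert 53: L from 86 -> R from 49
Insert 92: R from 86 -> L from 95

In-order: [13, 18, 46, 49, 53, 86, 92, 95]


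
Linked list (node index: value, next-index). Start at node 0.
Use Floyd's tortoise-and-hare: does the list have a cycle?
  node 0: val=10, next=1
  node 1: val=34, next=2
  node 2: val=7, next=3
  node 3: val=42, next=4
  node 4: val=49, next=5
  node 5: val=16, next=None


Floyd's tortoise (slow, +1) and hare (fast, +2):
  init: slow=0, fast=0
  step 1: slow=1, fast=2
  step 2: slow=2, fast=4
  step 3: fast 4->5->None, no cycle

Cycle: no


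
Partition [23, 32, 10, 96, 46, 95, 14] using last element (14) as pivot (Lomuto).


Pivot: 14
  10 <= 14: swap -> [10, 32, 23, 96, 46, 95, 14]
Place pivot at 1: [10, 14, 23, 96, 46, 95, 32]

Partitioned: [10, 14, 23, 96, 46, 95, 32]


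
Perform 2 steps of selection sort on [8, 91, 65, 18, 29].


Initial: [8, 91, 65, 18, 29]
Step 1: min=8 at 0
  Swap: [8, 91, 65, 18, 29]
Step 2: min=18 at 3
  Swap: [8, 18, 65, 91, 29]

After 2 steps: [8, 18, 65, 91, 29]


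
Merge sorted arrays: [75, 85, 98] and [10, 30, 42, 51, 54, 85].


Take 10 from B
Take 30 from B
Take 42 from B
Take 51 from B
Take 54 from B
Take 75 from A
Take 85 from A
Take 85 from B

Merged: [10, 30, 42, 51, 54, 75, 85, 85, 98]


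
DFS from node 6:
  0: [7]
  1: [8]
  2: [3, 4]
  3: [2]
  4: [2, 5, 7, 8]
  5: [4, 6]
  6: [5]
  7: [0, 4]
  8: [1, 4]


Visit 6, push [5]
Visit 5, push [4]
Visit 4, push [8, 7, 2]
Visit 2, push [3]
Visit 3, push []
Visit 7, push [0]
Visit 0, push []
Visit 8, push [1]
Visit 1, push []

DFS order: [6, 5, 4, 2, 3, 7, 0, 8, 1]


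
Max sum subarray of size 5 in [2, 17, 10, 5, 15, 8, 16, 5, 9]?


[0:5]: 49
[1:6]: 55
[2:7]: 54
[3:8]: 49
[4:9]: 53

Max: 55 at [1:6]


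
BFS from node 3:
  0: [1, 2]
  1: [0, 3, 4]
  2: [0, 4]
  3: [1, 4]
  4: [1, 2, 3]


Visit 3, enqueue [1, 4]
Visit 1, enqueue [0]
Visit 4, enqueue [2]
Visit 0, enqueue []
Visit 2, enqueue []

BFS order: [3, 1, 4, 0, 2]


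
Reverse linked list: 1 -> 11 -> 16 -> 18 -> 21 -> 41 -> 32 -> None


Step 1: curr=1, set curr.next=prev(None) | reversed so far: 1
Step 2: curr=11, set curr.next=prev(1) | reversed so far: 11 -> 1
Step 3: curr=16, set curr.next=prev(11) | reversed so far: 16 -> 11 -> 1
Step 4: curr=18, set curr.next=prev(16) | reversed so far: 18 -> 16 -> 11 -> 1
Step 5: curr=21, set curr.next=prev(18) | reversed so far: 21 -> 18 -> 16 -> 11 -> 1
Step 6: curr=41, set curr.next=prev(21) | reversed so far: 41 -> 21 -> 18 -> 16 -> 11 -> 1
Step 7: curr=32, set curr.next=prev(41) | reversed so far: 32 -> 41 -> 21 -> 18 -> 16 -> 11 -> 1

32 -> 41 -> 21 -> 18 -> 16 -> 11 -> 1 -> None


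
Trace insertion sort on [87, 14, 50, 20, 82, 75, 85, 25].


Initial: [87, 14, 50, 20, 82, 75, 85, 25]
Insert 14: [14, 87, 50, 20, 82, 75, 85, 25]
Insert 50: [14, 50, 87, 20, 82, 75, 85, 25]
Insert 20: [14, 20, 50, 87, 82, 75, 85, 25]
Insert 82: [14, 20, 50, 82, 87, 75, 85, 25]
Insert 75: [14, 20, 50, 75, 82, 87, 85, 25]
Insert 85: [14, 20, 50, 75, 82, 85, 87, 25]
Insert 25: [14, 20, 25, 50, 75, 82, 85, 87]

Sorted: [14, 20, 25, 50, 75, 82, 85, 87]


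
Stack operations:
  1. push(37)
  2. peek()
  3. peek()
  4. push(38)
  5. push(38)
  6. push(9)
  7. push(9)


push(37) -> [37]
peek()->37
peek()->37
push(38) -> [37, 38]
push(38) -> [37, 38, 38]
push(9) -> [37, 38, 38, 9]
push(9) -> [37, 38, 38, 9, 9]

Final stack: [37, 38, 38, 9, 9]


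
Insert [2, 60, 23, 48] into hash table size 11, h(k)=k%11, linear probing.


Insert 2: h=2 -> slot 2
Insert 60: h=5 -> slot 5
Insert 23: h=1 -> slot 1
Insert 48: h=4 -> slot 4

Table: [None, 23, 2, None, 48, 60, None, None, None, None, None]


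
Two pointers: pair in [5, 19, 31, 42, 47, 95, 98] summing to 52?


lo=0(5)+hi=6(98)=103
lo=0(5)+hi=5(95)=100
lo=0(5)+hi=4(47)=52

Yes: 5+47=52


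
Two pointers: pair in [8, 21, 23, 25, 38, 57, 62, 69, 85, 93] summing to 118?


lo=0(8)+hi=9(93)=101
lo=1(21)+hi=9(93)=114
lo=2(23)+hi=9(93)=116
lo=3(25)+hi=9(93)=118

Yes: 25+93=118


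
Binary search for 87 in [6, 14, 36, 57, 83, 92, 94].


Step 1: lo=0, hi=6, mid=3, val=57
Step 2: lo=4, hi=6, mid=5, val=92
Step 3: lo=4, hi=4, mid=4, val=83

Not found


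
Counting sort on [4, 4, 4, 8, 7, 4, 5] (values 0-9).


Input: [4, 4, 4, 8, 7, 4, 5]
Counts: [0, 0, 0, 0, 4, 1, 0, 1, 1, 0]

Sorted: [4, 4, 4, 4, 5, 7, 8]


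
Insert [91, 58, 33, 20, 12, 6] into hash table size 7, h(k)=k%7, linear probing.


Insert 91: h=0 -> slot 0
Insert 58: h=2 -> slot 2
Insert 33: h=5 -> slot 5
Insert 20: h=6 -> slot 6
Insert 12: h=5, 3 probes -> slot 1
Insert 6: h=6, 4 probes -> slot 3

Table: [91, 12, 58, 6, None, 33, 20]


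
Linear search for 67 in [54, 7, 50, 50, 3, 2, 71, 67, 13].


i=0: 54!=67
i=1: 7!=67
i=2: 50!=67
i=3: 50!=67
i=4: 3!=67
i=5: 2!=67
i=6: 71!=67
i=7: 67==67 found!

Found at 7, 8 comps


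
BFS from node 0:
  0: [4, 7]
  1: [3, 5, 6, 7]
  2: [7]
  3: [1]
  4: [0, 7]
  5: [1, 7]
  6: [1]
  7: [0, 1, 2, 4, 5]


Visit 0, enqueue [4, 7]
Visit 4, enqueue []
Visit 7, enqueue [1, 2, 5]
Visit 1, enqueue [3, 6]
Visit 2, enqueue []
Visit 5, enqueue []
Visit 3, enqueue []
Visit 6, enqueue []

BFS order: [0, 4, 7, 1, 2, 5, 3, 6]


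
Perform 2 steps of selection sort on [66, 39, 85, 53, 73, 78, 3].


Initial: [66, 39, 85, 53, 73, 78, 3]
Step 1: min=3 at 6
  Swap: [3, 39, 85, 53, 73, 78, 66]
Step 2: min=39 at 1
  Swap: [3, 39, 85, 53, 73, 78, 66]

After 2 steps: [3, 39, 85, 53, 73, 78, 66]


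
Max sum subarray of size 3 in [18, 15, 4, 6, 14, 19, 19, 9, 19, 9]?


[0:3]: 37
[1:4]: 25
[2:5]: 24
[3:6]: 39
[4:7]: 52
[5:8]: 47
[6:9]: 47
[7:10]: 37

Max: 52 at [4:7]


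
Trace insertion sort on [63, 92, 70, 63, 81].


Initial: [63, 92, 70, 63, 81]
Insert 92: [63, 92, 70, 63, 81]
Insert 70: [63, 70, 92, 63, 81]
Insert 63: [63, 63, 70, 92, 81]
Insert 81: [63, 63, 70, 81, 92]

Sorted: [63, 63, 70, 81, 92]


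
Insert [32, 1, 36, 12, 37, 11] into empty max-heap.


Insert 32: [32]
Insert 1: [32, 1]
Insert 36: [36, 1, 32]
Insert 12: [36, 12, 32, 1]
Insert 37: [37, 36, 32, 1, 12]
Insert 11: [37, 36, 32, 1, 12, 11]

Final heap: [37, 36, 32, 1, 12, 11]


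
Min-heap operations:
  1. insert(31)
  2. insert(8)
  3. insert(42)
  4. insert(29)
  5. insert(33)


insert(31) -> [31]
insert(8) -> [8, 31]
insert(42) -> [8, 31, 42]
insert(29) -> [8, 29, 42, 31]
insert(33) -> [8, 29, 42, 31, 33]

Final heap: [8, 29, 42, 31, 33]


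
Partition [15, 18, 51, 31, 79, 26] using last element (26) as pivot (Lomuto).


Pivot: 26
  15 <= 26: advance i (no swap)
  18 <= 26: advance i (no swap)
Place pivot at 2: [15, 18, 26, 31, 79, 51]

Partitioned: [15, 18, 26, 31, 79, 51]


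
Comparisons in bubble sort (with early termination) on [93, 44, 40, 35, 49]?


Algorithm: bubble sort (with early termination)
Input: [93, 44, 40, 35, 49]
Sorted: [35, 40, 44, 49, 93]

10


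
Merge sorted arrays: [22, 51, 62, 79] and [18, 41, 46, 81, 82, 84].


Take 18 from B
Take 22 from A
Take 41 from B
Take 46 from B
Take 51 from A
Take 62 from A
Take 79 from A

Merged: [18, 22, 41, 46, 51, 62, 79, 81, 82, 84]


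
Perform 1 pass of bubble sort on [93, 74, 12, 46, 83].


Initial: [93, 74, 12, 46, 83]
Pass 1: [74, 12, 46, 83, 93] (4 swaps)

After 1 pass: [74, 12, 46, 83, 93]


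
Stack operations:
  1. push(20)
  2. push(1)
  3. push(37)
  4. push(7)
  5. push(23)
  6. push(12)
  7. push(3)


push(20) -> [20]
push(1) -> [20, 1]
push(37) -> [20, 1, 37]
push(7) -> [20, 1, 37, 7]
push(23) -> [20, 1, 37, 7, 23]
push(12) -> [20, 1, 37, 7, 23, 12]
push(3) -> [20, 1, 37, 7, 23, 12, 3]

Final stack: [20, 1, 37, 7, 23, 12, 3]


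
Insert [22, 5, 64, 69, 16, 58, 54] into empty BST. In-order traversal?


Insert 22: root
Insert 5: L from 22
Insert 64: R from 22
Insert 69: R from 22 -> R from 64
Insert 16: L from 22 -> R from 5
Insert 58: R from 22 -> L from 64
Insert 54: R from 22 -> L from 64 -> L from 58

In-order: [5, 16, 22, 54, 58, 64, 69]


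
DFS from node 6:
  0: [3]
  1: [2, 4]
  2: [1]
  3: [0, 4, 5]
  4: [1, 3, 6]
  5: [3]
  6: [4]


Visit 6, push [4]
Visit 4, push [3, 1]
Visit 1, push [2]
Visit 2, push []
Visit 3, push [5, 0]
Visit 0, push []
Visit 5, push []

DFS order: [6, 4, 1, 2, 3, 0, 5]


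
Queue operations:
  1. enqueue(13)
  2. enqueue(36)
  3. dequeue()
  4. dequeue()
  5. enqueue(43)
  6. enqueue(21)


enqueue(13) -> [13]
enqueue(36) -> [13, 36]
dequeue()->13, [36]
dequeue()->36, []
enqueue(43) -> [43]
enqueue(21) -> [43, 21]

Final queue: [43, 21]


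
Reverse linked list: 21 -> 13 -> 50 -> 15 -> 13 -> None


Step 1: curr=21, set curr.next=prev(None) | reversed so far: 21
Step 2: curr=13, set curr.next=prev(21) | reversed so far: 13 -> 21
Step 3: curr=50, set curr.next=prev(13) | reversed so far: 50 -> 13 -> 21
Step 4: curr=15, set curr.next=prev(50) | reversed so far: 15 -> 50 -> 13 -> 21
Step 5: curr=13, set curr.next=prev(15) | reversed so far: 13 -> 15 -> 50 -> 13 -> 21

13 -> 15 -> 50 -> 13 -> 21 -> None


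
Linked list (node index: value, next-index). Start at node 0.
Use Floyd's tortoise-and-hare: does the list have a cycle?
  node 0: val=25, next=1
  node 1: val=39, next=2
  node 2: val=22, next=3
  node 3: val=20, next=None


Floyd's tortoise (slow, +1) and hare (fast, +2):
  init: slow=0, fast=0
  step 1: slow=1, fast=2
  step 2: fast 2->3->None, no cycle

Cycle: no


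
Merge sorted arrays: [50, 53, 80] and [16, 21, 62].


Take 16 from B
Take 21 from B
Take 50 from A
Take 53 from A
Take 62 from B

Merged: [16, 21, 50, 53, 62, 80]


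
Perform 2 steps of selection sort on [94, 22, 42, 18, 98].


Initial: [94, 22, 42, 18, 98]
Step 1: min=18 at 3
  Swap: [18, 22, 42, 94, 98]
Step 2: min=22 at 1
  Swap: [18, 22, 42, 94, 98]

After 2 steps: [18, 22, 42, 94, 98]


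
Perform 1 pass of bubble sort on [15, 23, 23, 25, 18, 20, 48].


Initial: [15, 23, 23, 25, 18, 20, 48]
Pass 1: [15, 23, 23, 18, 20, 25, 48] (2 swaps)

After 1 pass: [15, 23, 23, 18, 20, 25, 48]


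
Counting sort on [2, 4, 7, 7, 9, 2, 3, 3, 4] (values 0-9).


Input: [2, 4, 7, 7, 9, 2, 3, 3, 4]
Counts: [0, 0, 2, 2, 2, 0, 0, 2, 0, 1]

Sorted: [2, 2, 3, 3, 4, 4, 7, 7, 9]


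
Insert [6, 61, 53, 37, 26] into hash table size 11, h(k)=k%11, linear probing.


Insert 6: h=6 -> slot 6
Insert 61: h=6, 1 probes -> slot 7
Insert 53: h=9 -> slot 9
Insert 37: h=4 -> slot 4
Insert 26: h=4, 1 probes -> slot 5

Table: [None, None, None, None, 37, 26, 6, 61, None, 53, None]


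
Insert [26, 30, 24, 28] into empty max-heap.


Insert 26: [26]
Insert 30: [30, 26]
Insert 24: [30, 26, 24]
Insert 28: [30, 28, 24, 26]

Final heap: [30, 28, 24, 26]


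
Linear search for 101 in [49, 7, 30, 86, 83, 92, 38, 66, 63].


i=0: 49!=101
i=1: 7!=101
i=2: 30!=101
i=3: 86!=101
i=4: 83!=101
i=5: 92!=101
i=6: 38!=101
i=7: 66!=101
i=8: 63!=101

Not found, 9 comps


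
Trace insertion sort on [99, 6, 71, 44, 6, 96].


Initial: [99, 6, 71, 44, 6, 96]
Insert 6: [6, 99, 71, 44, 6, 96]
Insert 71: [6, 71, 99, 44, 6, 96]
Insert 44: [6, 44, 71, 99, 6, 96]
Insert 6: [6, 6, 44, 71, 99, 96]
Insert 96: [6, 6, 44, 71, 96, 99]

Sorted: [6, 6, 44, 71, 96, 99]


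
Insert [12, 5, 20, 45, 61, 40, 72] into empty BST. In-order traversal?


Insert 12: root
Insert 5: L from 12
Insert 20: R from 12
Insert 45: R from 12 -> R from 20
Insert 61: R from 12 -> R from 20 -> R from 45
Insert 40: R from 12 -> R from 20 -> L from 45
Insert 72: R from 12 -> R from 20 -> R from 45 -> R from 61

In-order: [5, 12, 20, 40, 45, 61, 72]


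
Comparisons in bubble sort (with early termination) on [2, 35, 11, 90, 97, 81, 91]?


Algorithm: bubble sort (with early termination)
Input: [2, 35, 11, 90, 97, 81, 91]
Sorted: [2, 11, 35, 81, 90, 91, 97]

15


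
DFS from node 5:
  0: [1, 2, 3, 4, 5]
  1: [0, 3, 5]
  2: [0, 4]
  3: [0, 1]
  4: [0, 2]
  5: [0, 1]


Visit 5, push [1, 0]
Visit 0, push [4, 3, 2, 1]
Visit 1, push [3]
Visit 3, push []
Visit 2, push [4]
Visit 4, push []

DFS order: [5, 0, 1, 3, 2, 4]


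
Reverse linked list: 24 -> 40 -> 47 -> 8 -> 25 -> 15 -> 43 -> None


Step 1: curr=24, set curr.next=prev(None) | reversed so far: 24
Step 2: curr=40, set curr.next=prev(24) | reversed so far: 40 -> 24
Step 3: curr=47, set curr.next=prev(40) | reversed so far: 47 -> 40 -> 24
Step 4: curr=8, set curr.next=prev(47) | reversed so far: 8 -> 47 -> 40 -> 24
Step 5: curr=25, set curr.next=prev(8) | reversed so far: 25 -> 8 -> 47 -> 40 -> 24
Step 6: curr=15, set curr.next=prev(25) | reversed so far: 15 -> 25 -> 8 -> 47 -> 40 -> 24
Step 7: curr=43, set curr.next=prev(15) | reversed so far: 43 -> 15 -> 25 -> 8 -> 47 -> 40 -> 24

43 -> 15 -> 25 -> 8 -> 47 -> 40 -> 24 -> None


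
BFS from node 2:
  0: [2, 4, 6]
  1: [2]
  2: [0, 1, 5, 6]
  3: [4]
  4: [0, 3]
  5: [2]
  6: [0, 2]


Visit 2, enqueue [0, 1, 5, 6]
Visit 0, enqueue [4]
Visit 1, enqueue []
Visit 5, enqueue []
Visit 6, enqueue []
Visit 4, enqueue [3]
Visit 3, enqueue []

BFS order: [2, 0, 1, 5, 6, 4, 3]


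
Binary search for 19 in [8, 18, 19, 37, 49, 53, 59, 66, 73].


Step 1: lo=0, hi=8, mid=4, val=49
Step 2: lo=0, hi=3, mid=1, val=18
Step 3: lo=2, hi=3, mid=2, val=19

Found at index 2


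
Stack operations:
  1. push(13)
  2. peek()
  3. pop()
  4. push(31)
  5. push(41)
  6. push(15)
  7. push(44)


push(13) -> [13]
peek()->13
pop()->13, []
push(31) -> [31]
push(41) -> [31, 41]
push(15) -> [31, 41, 15]
push(44) -> [31, 41, 15, 44]

Final stack: [31, 41, 15, 44]


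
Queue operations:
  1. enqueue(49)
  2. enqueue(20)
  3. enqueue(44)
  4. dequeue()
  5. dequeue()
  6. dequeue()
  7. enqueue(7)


enqueue(49) -> [49]
enqueue(20) -> [49, 20]
enqueue(44) -> [49, 20, 44]
dequeue()->49, [20, 44]
dequeue()->20, [44]
dequeue()->44, []
enqueue(7) -> [7]

Final queue: [7]


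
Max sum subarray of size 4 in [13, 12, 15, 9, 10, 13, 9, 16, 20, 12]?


[0:4]: 49
[1:5]: 46
[2:6]: 47
[3:7]: 41
[4:8]: 48
[5:9]: 58
[6:10]: 57

Max: 58 at [5:9]


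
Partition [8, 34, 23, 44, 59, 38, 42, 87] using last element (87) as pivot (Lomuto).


Pivot: 87
  8 <= 87: advance i (no swap)
  34 <= 87: advance i (no swap)
  23 <= 87: advance i (no swap)
  44 <= 87: advance i (no swap)
  59 <= 87: advance i (no swap)
  38 <= 87: advance i (no swap)
  42 <= 87: advance i (no swap)
Place pivot at 7: [8, 34, 23, 44, 59, 38, 42, 87]

Partitioned: [8, 34, 23, 44, 59, 38, 42, 87]


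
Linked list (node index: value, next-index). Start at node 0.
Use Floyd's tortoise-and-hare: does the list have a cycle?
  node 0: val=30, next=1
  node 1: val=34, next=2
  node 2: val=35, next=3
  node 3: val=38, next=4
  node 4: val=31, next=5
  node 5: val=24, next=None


Floyd's tortoise (slow, +1) and hare (fast, +2):
  init: slow=0, fast=0
  step 1: slow=1, fast=2
  step 2: slow=2, fast=4
  step 3: fast 4->5->None, no cycle

Cycle: no


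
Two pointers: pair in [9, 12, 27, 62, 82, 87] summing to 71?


lo=0(9)+hi=5(87)=96
lo=0(9)+hi=4(82)=91
lo=0(9)+hi=3(62)=71

Yes: 9+62=71


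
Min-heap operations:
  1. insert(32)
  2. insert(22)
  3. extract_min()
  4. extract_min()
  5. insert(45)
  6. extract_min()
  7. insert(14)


insert(32) -> [32]
insert(22) -> [22, 32]
extract_min()->22, [32]
extract_min()->32, []
insert(45) -> [45]
extract_min()->45, []
insert(14) -> [14]

Final heap: [14]


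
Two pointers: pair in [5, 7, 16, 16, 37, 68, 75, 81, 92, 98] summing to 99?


lo=0(5)+hi=9(98)=103
lo=0(5)+hi=8(92)=97
lo=1(7)+hi=8(92)=99

Yes: 7+92=99


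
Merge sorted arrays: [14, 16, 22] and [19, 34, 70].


Take 14 from A
Take 16 from A
Take 19 from B
Take 22 from A

Merged: [14, 16, 19, 22, 34, 70]


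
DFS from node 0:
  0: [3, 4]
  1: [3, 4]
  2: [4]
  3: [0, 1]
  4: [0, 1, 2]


Visit 0, push [4, 3]
Visit 3, push [1]
Visit 1, push [4]
Visit 4, push [2]
Visit 2, push []

DFS order: [0, 3, 1, 4, 2]


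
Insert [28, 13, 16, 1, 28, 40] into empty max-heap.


Insert 28: [28]
Insert 13: [28, 13]
Insert 16: [28, 13, 16]
Insert 1: [28, 13, 16, 1]
Insert 28: [28, 28, 16, 1, 13]
Insert 40: [40, 28, 28, 1, 13, 16]

Final heap: [40, 28, 28, 1, 13, 16]


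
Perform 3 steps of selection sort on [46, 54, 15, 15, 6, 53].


Initial: [46, 54, 15, 15, 6, 53]
Step 1: min=6 at 4
  Swap: [6, 54, 15, 15, 46, 53]
Step 2: min=15 at 2
  Swap: [6, 15, 54, 15, 46, 53]
Step 3: min=15 at 3
  Swap: [6, 15, 15, 54, 46, 53]

After 3 steps: [6, 15, 15, 54, 46, 53]


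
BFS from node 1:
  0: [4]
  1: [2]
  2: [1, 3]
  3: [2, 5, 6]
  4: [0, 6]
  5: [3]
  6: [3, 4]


Visit 1, enqueue [2]
Visit 2, enqueue [3]
Visit 3, enqueue [5, 6]
Visit 5, enqueue []
Visit 6, enqueue [4]
Visit 4, enqueue [0]
Visit 0, enqueue []

BFS order: [1, 2, 3, 5, 6, 4, 0]


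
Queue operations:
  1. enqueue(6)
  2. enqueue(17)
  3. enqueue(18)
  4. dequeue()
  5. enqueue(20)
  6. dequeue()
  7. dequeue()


enqueue(6) -> [6]
enqueue(17) -> [6, 17]
enqueue(18) -> [6, 17, 18]
dequeue()->6, [17, 18]
enqueue(20) -> [17, 18, 20]
dequeue()->17, [18, 20]
dequeue()->18, [20]

Final queue: [20]


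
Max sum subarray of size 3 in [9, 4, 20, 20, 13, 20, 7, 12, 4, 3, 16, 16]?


[0:3]: 33
[1:4]: 44
[2:5]: 53
[3:6]: 53
[4:7]: 40
[5:8]: 39
[6:9]: 23
[7:10]: 19
[8:11]: 23
[9:12]: 35

Max: 53 at [2:5]


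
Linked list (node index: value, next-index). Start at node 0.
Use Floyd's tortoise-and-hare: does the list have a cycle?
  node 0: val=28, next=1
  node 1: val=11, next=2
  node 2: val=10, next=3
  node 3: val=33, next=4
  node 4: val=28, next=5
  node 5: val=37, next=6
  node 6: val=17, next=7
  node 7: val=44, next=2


Floyd's tortoise (slow, +1) and hare (fast, +2):
  init: slow=0, fast=0
  step 1: slow=1, fast=2
  step 2: slow=2, fast=4
  step 3: slow=3, fast=6
  step 4: slow=4, fast=2
  step 5: slow=5, fast=4
  step 6: slow=6, fast=6
  slow == fast at node 6: cycle detected

Cycle: yes


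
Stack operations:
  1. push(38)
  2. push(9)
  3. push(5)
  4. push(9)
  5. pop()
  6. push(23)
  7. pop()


push(38) -> [38]
push(9) -> [38, 9]
push(5) -> [38, 9, 5]
push(9) -> [38, 9, 5, 9]
pop()->9, [38, 9, 5]
push(23) -> [38, 9, 5, 23]
pop()->23, [38, 9, 5]

Final stack: [38, 9, 5]


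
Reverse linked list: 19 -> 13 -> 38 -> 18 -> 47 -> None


Step 1: curr=19, set curr.next=prev(None) | reversed so far: 19
Step 2: curr=13, set curr.next=prev(19) | reversed so far: 13 -> 19
Step 3: curr=38, set curr.next=prev(13) | reversed so far: 38 -> 13 -> 19
Step 4: curr=18, set curr.next=prev(38) | reversed so far: 18 -> 38 -> 13 -> 19
Step 5: curr=47, set curr.next=prev(18) | reversed so far: 47 -> 18 -> 38 -> 13 -> 19

47 -> 18 -> 38 -> 13 -> 19 -> None


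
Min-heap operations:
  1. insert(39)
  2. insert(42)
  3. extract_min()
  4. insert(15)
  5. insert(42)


insert(39) -> [39]
insert(42) -> [39, 42]
extract_min()->39, [42]
insert(15) -> [15, 42]
insert(42) -> [15, 42, 42]

Final heap: [15, 42, 42]


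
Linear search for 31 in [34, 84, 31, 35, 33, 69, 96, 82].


i=0: 34!=31
i=1: 84!=31
i=2: 31==31 found!

Found at 2, 3 comps
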